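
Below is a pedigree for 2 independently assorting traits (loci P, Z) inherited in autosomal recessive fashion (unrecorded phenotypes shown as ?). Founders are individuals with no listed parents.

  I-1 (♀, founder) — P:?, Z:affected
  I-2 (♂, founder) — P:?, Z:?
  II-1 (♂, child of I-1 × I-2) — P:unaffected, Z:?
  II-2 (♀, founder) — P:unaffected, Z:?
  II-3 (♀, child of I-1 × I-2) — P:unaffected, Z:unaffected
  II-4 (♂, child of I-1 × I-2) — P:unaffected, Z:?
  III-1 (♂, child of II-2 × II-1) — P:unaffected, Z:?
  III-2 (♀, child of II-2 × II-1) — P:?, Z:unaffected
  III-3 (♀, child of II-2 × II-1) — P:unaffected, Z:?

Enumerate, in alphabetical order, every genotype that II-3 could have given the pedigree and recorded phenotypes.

P/I-1 ? ·: PP|Pp|pp
P/I-2 ? ·: PP|Pp|pp
P/II-1 un I-1×I-2: PP|Pp
P/II-2 un ·: PP|Pp
P/II-3 un I-1×I-2: PP|Pp
P/II-4 un I-1×I-2: PP|Pp
P/III-1 un II-2×II-1: PP|Pp
P/III-2 ? II-2×II-1: PP|Pp|pp
P/III-3 un II-2×II-1: PP|Pp
⇒ P over [I-1,I-2,II-1,II-2,II-3,II-4,III-1,III-2,III-3]: 437 consistent
Z/I-1 aff ·: zz
Z/I-2 ? ·: ZZ|Zz
Z/II-1 ? I-1×I-2: Zz|zz
Z/II-2 ? ·: ZZ|Zz|zz
Z/II-3 un I-1×I-2: Zz
Z/II-4 ? I-1×I-2: Zz|zz
Z/III-1 ? II-2×II-1: ZZ|Zz|zz
Z/III-2 un II-2×II-1: ZZ|Zz
Z/III-3 ? II-2×II-1: ZZ|Zz|zz
⇒ Z over [I-1,I-2,II-1,II-2,II-3,II-4,III-1,III-2,III-3]: 100 consistent

II-3 ∈ {PP Zz, Pp Zz}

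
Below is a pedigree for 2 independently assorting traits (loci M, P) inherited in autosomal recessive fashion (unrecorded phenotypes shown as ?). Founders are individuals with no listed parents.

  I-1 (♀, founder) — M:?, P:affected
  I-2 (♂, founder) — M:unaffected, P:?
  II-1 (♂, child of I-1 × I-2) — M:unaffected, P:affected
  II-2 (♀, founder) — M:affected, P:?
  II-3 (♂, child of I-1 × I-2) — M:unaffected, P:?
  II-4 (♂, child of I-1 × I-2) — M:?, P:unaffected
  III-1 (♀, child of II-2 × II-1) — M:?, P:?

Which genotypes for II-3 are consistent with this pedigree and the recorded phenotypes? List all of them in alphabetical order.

II-3 ∈ {MM Pp, MM pp, Mm Pp, Mm pp}

M/I-1 ? ·: MM|Mm|mm
M/I-2 un ·: MM|Mm
M/II-1 un I-1×I-2: MM|Mm
M/II-2 aff ·: mm
M/II-3 un I-1×I-2: MM|Mm
M/II-4 ? I-1×I-2: MM|Mm|mm
M/III-1 ? II-2×II-1: Mm|mm
⇒ M over [I-1,I-2,II-1,II-2,II-3,II-4,III-1]: 49 consistent
P/I-1 aff ·: pp
P/I-2 ? ·: Pp
P/II-1 aff I-1×I-2: pp
P/II-2 ? ·: PP|Pp|pp
P/II-3 ? I-1×I-2: Pp|pp
P/II-4 un I-1×I-2: Pp
P/III-1 ? II-2×II-1: Pp|pp
⇒ P over [I-1,I-2,II-1,II-2,II-3,II-4,III-1]: 8 consistent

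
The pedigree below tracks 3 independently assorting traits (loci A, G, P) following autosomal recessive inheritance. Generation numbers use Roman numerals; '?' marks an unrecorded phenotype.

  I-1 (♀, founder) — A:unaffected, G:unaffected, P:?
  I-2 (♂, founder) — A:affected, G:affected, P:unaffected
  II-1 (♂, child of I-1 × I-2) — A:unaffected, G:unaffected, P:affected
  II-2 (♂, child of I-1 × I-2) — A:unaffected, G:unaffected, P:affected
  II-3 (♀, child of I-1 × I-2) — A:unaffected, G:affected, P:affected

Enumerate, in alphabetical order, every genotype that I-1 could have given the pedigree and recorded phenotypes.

A/I-1 un ·: AA|Aa
A/I-2 aff ·: aa
A/II-1 un I-1×I-2: Aa
A/II-2 un I-1×I-2: Aa
A/II-3 un I-1×I-2: Aa
⇒ A over [I-1,I-2,II-1,II-2,II-3]: 2 consistent
G/I-1 un ·: Gg
G/I-2 aff ·: gg
G/II-1 un I-1×I-2: Gg
G/II-2 un I-1×I-2: Gg
G/II-3 aff I-1×I-2: gg
⇒ G over [I-1,I-2,II-1,II-2,II-3]: 1 consistent
P/I-1 ? ·: Pp|pp
P/I-2 un ·: Pp
P/II-1 aff I-1×I-2: pp
P/II-2 aff I-1×I-2: pp
P/II-3 aff I-1×I-2: pp
⇒ P over [I-1,I-2,II-1,II-2,II-3]: 2 consistent

I-1 ∈ {AA Gg Pp, AA Gg pp, Aa Gg Pp, Aa Gg pp}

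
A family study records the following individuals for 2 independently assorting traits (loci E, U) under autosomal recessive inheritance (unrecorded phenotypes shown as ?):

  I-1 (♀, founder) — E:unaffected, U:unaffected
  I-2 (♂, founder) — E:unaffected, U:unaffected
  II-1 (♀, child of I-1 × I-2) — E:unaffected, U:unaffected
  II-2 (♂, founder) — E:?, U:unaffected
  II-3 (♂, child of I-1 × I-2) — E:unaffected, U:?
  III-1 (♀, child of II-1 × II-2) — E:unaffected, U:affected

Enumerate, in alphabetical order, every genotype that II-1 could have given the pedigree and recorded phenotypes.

II-1 ∈ {EE Uu, Ee Uu}

E/I-1 un ·: EE|Ee
E/I-2 un ·: EE|Ee
E/II-1 un I-1×I-2: EE|Ee
E/II-2 ? ·: EE|Ee|ee
E/II-3 un I-1×I-2: EE|Ee
E/III-1 un II-1×II-2: EE|Ee
⇒ E over [I-1,I-2,II-1,II-2,II-3,III-1]: 58 consistent
U/I-1 un ·: UU|Uu
U/I-2 un ·: UU|Uu
U/II-1 un I-1×I-2: Uu
U/II-2 un ·: Uu
U/II-3 ? I-1×I-2: UU|Uu|uu
U/III-1 aff II-1×II-2: uu
⇒ U over [I-1,I-2,II-1,II-2,II-3,III-1]: 7 consistent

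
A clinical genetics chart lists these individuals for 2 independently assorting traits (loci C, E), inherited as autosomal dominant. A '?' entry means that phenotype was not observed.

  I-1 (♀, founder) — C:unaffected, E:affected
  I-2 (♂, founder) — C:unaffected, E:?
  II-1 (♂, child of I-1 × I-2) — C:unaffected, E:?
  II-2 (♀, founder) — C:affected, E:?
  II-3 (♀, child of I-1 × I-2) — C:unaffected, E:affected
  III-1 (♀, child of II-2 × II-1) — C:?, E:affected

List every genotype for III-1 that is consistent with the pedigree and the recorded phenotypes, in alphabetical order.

III-1 ∈ {Cc EE, Cc Ee, cc EE, cc Ee}

C/I-1 un ·: cc
C/I-2 un ·: cc
C/II-1 un I-1×I-2: cc
C/II-2 aff ·: Cc|CC
C/II-3 un I-1×I-2: cc
C/III-1 ? II-2×II-1: cc|Cc
⇒ C over [I-1,I-2,II-1,II-2,II-3,III-1]: 3 consistent
E/I-1 aff ·: Ee|EE
E/I-2 ? ·: ee|Ee|EE
E/II-1 ? I-1×I-2: ee|Ee|EE
E/II-2 ? ·: ee|Ee|EE
E/II-3 aff I-1×I-2: Ee|EE
E/III-1 aff II-2×II-1: Ee|EE
⇒ E over [I-1,I-2,II-1,II-2,II-3,III-1]: 74 consistent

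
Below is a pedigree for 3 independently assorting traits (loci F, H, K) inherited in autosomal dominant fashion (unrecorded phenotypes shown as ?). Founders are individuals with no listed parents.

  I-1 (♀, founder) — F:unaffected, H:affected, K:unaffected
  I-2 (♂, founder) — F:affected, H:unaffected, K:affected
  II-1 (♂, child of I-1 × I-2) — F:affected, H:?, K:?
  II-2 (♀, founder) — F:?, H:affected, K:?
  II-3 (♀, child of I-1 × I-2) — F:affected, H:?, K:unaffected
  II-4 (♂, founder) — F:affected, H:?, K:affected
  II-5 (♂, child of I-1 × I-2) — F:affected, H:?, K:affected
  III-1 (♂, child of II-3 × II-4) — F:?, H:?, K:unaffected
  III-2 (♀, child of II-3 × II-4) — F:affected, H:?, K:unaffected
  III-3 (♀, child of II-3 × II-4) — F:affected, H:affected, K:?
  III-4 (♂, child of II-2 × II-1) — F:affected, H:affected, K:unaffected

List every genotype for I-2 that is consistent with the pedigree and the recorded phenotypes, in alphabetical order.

F/I-1 un ·: ff
F/I-2 aff ·: Ff|FF
F/II-1 aff I-1×I-2: Ff
F/II-2 ? ·: ff|Ff|FF
F/II-3 aff I-1×I-2: Ff
F/II-4 aff ·: Ff|FF
F/II-5 aff I-1×I-2: Ff
F/III-1 ? II-3×II-4: ff|Ff|FF
F/III-2 aff II-3×II-4: Ff|FF
F/III-3 aff II-3×II-4: Ff|FF
F/III-4 aff II-2×II-1: Ff|FF
⇒ F over [I-1,I-2,II-1,II-2,II-3,II-4,II-5,III-1,III-2,III-3,III-4]: 200 consistent
H/I-1 aff ·: Hh|HH
H/I-2 un ·: hh
H/II-1 ? I-1×I-2: hh|Hh
H/II-2 aff ·: Hh|HH
H/II-3 ? I-1×I-2: hh|Hh
H/II-4 ? ·: hh|Hh|HH
H/II-5 ? I-1×I-2: hh|Hh
H/III-1 ? II-3×II-4: hh|Hh|HH
H/III-2 ? II-3×II-4: hh|Hh|HH
H/III-3 aff II-3×II-4: Hh|HH
H/III-4 aff II-2×II-1: Hh|HH
⇒ H over [I-1,I-2,II-1,II-2,II-3,II-4,II-5,III-1,III-2,III-3,III-4]: 540 consistent
K/I-1 un ·: kk
K/I-2 aff ·: Kk
K/II-1 ? I-1×I-2: kk|Kk
K/II-2 ? ·: kk|Kk
K/II-3 un I-1×I-2: kk
K/II-4 aff ·: Kk
K/II-5 aff I-1×I-2: Kk
K/III-1 un II-3×II-4: kk
K/III-2 un II-3×II-4: kk
K/III-3 ? II-3×II-4: kk|Kk
K/III-4 un II-2×II-1: kk
⇒ K over [I-1,I-2,II-1,II-2,II-3,II-4,II-5,III-1,III-2,III-3,III-4]: 8 consistent

I-2 ∈ {FF hh Kk, Ff hh Kk}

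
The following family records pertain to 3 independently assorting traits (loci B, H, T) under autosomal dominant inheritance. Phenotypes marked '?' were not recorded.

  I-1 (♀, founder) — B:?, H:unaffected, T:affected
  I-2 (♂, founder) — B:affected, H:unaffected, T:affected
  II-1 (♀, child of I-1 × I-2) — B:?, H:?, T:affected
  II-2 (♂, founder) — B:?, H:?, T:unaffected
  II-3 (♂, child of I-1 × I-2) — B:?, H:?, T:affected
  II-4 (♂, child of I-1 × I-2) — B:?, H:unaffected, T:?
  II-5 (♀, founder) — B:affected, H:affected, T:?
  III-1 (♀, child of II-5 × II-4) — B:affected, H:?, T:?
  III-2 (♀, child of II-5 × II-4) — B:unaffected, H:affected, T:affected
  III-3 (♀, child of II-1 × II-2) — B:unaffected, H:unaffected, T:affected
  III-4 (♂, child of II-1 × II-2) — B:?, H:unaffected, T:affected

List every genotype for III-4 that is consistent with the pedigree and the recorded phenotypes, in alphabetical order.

B/I-1 ? ·: bb|Bb|BB
B/I-2 aff ·: Bb|BB
B/II-1 ? I-1×I-2: bb|Bb
B/II-2 ? ·: bb|Bb
B/II-3 ? I-1×I-2: bb|Bb|BB
B/II-4 ? I-1×I-2: bb|Bb
B/II-5 aff ·: Bb
B/III-1 aff II-5×II-4: Bb|BB
B/III-2 un II-5×II-4: bb
B/III-3 un II-1×II-2: bb
B/III-4 ? II-1×II-2: bb|Bb|BB
⇒ B over [I-1,I-2,II-1,II-2,II-3,II-4,II-5,III-1,III-2,III-3,III-4]: 170 consistent
H/I-1 un ·: hh
H/I-2 un ·: hh
H/II-1 ? I-1×I-2: hh
H/II-2 ? ·: hh|Hh
H/II-3 ? I-1×I-2: hh
H/II-4 un I-1×I-2: hh
H/II-5 aff ·: Hh|HH
H/III-1 ? II-5×II-4: hh|Hh
H/III-2 aff II-5×II-4: Hh
H/III-3 un II-1×II-2: hh
H/III-4 un II-1×II-2: hh
⇒ H over [I-1,I-2,II-1,II-2,II-3,II-4,II-5,III-1,III-2,III-3,III-4]: 6 consistent
T/I-1 aff ·: Tt|TT
T/I-2 aff ·: Tt|TT
T/II-1 aff I-1×I-2: Tt|TT
T/II-2 un ·: tt
T/II-3 aff I-1×I-2: Tt|TT
T/II-4 ? I-1×I-2: tt|Tt|TT
T/II-5 ? ·: tt|Tt|TT
T/III-1 ? II-5×II-4: tt|Tt|TT
T/III-2 aff II-5×II-4: Tt|TT
T/III-3 aff II-1×II-2: Tt
T/III-4 aff II-1×II-2: Tt
⇒ T over [I-1,I-2,II-1,II-2,II-3,II-4,II-5,III-1,III-2,III-3,III-4]: 234 consistent

III-4 ∈ {BB hh Tt, Bb hh Tt, bb hh Tt}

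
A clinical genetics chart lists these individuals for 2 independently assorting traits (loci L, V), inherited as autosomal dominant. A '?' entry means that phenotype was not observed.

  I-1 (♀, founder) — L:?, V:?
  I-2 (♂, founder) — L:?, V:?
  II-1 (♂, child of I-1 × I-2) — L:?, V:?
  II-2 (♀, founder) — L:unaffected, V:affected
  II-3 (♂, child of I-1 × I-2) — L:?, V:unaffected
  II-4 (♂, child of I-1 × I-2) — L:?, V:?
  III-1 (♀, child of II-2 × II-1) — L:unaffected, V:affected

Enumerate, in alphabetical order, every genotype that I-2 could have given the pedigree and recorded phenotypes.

I-2 ∈ {LL Vv, LL vv, Ll Vv, Ll vv, ll Vv, ll vv}

L/I-1 ? ·: ll|Ll|LL
L/I-2 ? ·: ll|Ll|LL
L/II-1 ? I-1×I-2: ll|Ll
L/II-2 un ·: ll
L/II-3 ? I-1×I-2: ll|Ll|LL
L/II-4 ? I-1×I-2: ll|Ll|LL
L/III-1 un II-2×II-1: ll
⇒ L over [I-1,I-2,II-1,II-2,II-3,II-4,III-1]: 45 consistent
V/I-1 ? ·: vv|Vv
V/I-2 ? ·: vv|Vv
V/II-1 ? I-1×I-2: vv|Vv|VV
V/II-2 aff ·: Vv|VV
V/II-3 un I-1×I-2: vv
V/II-4 ? I-1×I-2: vv|Vv|VV
V/III-1 aff II-2×II-1: Vv|VV
⇒ V over [I-1,I-2,II-1,II-2,II-3,II-4,III-1]: 53 consistent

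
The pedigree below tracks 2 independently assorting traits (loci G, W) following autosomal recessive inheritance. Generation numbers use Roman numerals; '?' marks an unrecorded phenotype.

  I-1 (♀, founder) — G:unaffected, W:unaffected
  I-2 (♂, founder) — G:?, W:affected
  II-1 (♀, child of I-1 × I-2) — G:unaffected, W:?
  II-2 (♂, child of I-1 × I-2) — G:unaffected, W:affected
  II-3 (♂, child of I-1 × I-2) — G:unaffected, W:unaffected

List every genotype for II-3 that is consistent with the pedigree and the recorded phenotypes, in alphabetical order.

G/I-1 un ·: GG|Gg
G/I-2 ? ·: GG|Gg|gg
G/II-1 un I-1×I-2: GG|Gg
G/II-2 un I-1×I-2: GG|Gg
G/II-3 un I-1×I-2: GG|Gg
⇒ G over [I-1,I-2,II-1,II-2,II-3]: 27 consistent
W/I-1 un ·: Ww
W/I-2 aff ·: ww
W/II-1 ? I-1×I-2: Ww|ww
W/II-2 aff I-1×I-2: ww
W/II-3 un I-1×I-2: Ww
⇒ W over [I-1,I-2,II-1,II-2,II-3]: 2 consistent

II-3 ∈ {GG Ww, Gg Ww}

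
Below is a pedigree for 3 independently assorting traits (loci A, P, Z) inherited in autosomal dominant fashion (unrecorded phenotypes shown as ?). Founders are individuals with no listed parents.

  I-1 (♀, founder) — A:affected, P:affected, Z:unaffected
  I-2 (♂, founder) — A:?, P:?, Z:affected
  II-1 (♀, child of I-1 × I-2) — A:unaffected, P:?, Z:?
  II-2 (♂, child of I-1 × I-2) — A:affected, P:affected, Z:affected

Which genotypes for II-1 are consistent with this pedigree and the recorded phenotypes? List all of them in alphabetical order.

A/I-1 aff ·: Aa
A/I-2 ? ·: aa|Aa
A/II-1 un I-1×I-2: aa
A/II-2 aff I-1×I-2: Aa|AA
⇒ A over [I-1,I-2,II-1,II-2]: 3 consistent
P/I-1 aff ·: Pp|PP
P/I-2 ? ·: pp|Pp|PP
P/II-1 ? I-1×I-2: pp|Pp|PP
P/II-2 aff I-1×I-2: Pp|PP
⇒ P over [I-1,I-2,II-1,II-2]: 18 consistent
Z/I-1 un ·: zz
Z/I-2 aff ·: Zz|ZZ
Z/II-1 ? I-1×I-2: zz|Zz
Z/II-2 aff I-1×I-2: Zz
⇒ Z over [I-1,I-2,II-1,II-2]: 3 consistent

II-1 ∈ {aa PP Zz, aa PP zz, aa Pp Zz, aa Pp zz, aa pp Zz, aa pp zz}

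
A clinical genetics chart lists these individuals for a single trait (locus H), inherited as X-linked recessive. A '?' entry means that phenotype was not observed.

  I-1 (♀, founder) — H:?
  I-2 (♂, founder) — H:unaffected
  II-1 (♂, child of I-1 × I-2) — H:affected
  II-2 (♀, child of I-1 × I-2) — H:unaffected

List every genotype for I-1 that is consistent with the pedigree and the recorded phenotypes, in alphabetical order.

I-1 ∈ {X^HX^h, X^hX^h}

H/I-1 ? ·: X^HX^h|X^hX^h
H/I-2 un ·: X^HY
H/II-1 aff I-1×I-2: X^hY
H/II-2 un I-1×I-2: X^HX^H|X^HX^h
⇒ H over [I-1,I-2,II-1,II-2]: 3 consistent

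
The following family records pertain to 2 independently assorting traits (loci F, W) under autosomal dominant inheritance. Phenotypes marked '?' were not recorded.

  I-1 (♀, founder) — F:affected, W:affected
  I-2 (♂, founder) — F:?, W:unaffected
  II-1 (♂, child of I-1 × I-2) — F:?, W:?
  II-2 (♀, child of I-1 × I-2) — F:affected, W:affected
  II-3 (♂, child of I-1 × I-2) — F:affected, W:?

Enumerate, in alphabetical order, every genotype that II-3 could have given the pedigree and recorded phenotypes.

II-3 ∈ {FF Ww, FF ww, Ff Ww, Ff ww}

F/I-1 aff ·: Ff|FF
F/I-2 ? ·: ff|Ff|FF
F/II-1 ? I-1×I-2: ff|Ff|FF
F/II-2 aff I-1×I-2: Ff|FF
F/II-3 aff I-1×I-2: Ff|FF
⇒ F over [I-1,I-2,II-1,II-2,II-3]: 32 consistent
W/I-1 aff ·: Ww|WW
W/I-2 un ·: ww
W/II-1 ? I-1×I-2: ww|Ww
W/II-2 aff I-1×I-2: Ww
W/II-3 ? I-1×I-2: ww|Ww
⇒ W over [I-1,I-2,II-1,II-2,II-3]: 5 consistent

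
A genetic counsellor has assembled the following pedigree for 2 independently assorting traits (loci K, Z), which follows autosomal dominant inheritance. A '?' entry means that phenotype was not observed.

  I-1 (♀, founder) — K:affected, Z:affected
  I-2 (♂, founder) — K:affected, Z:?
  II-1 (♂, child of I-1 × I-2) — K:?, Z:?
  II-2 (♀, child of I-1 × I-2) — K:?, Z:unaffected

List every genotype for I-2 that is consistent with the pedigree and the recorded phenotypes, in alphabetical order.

K/I-1 aff ·: Kk|KK
K/I-2 aff ·: Kk|KK
K/II-1 ? I-1×I-2: kk|Kk|KK
K/II-2 ? I-1×I-2: kk|Kk|KK
⇒ K over [I-1,I-2,II-1,II-2]: 18 consistent
Z/I-1 aff ·: Zz
Z/I-2 ? ·: zz|Zz
Z/II-1 ? I-1×I-2: zz|Zz|ZZ
Z/II-2 un I-1×I-2: zz
⇒ Z over [I-1,I-2,II-1,II-2]: 5 consistent

I-2 ∈ {KK Zz, KK zz, Kk Zz, Kk zz}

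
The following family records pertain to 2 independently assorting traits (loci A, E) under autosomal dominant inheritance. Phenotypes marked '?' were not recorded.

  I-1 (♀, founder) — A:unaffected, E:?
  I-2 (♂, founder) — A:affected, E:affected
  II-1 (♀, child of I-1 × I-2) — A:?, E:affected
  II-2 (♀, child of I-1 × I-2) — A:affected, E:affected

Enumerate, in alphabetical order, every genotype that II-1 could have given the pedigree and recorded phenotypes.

II-1 ∈ {Aa EE, Aa Ee, aa EE, aa Ee}

A/I-1 un ·: aa
A/I-2 aff ·: Aa|AA
A/II-1 ? I-1×I-2: aa|Aa
A/II-2 aff I-1×I-2: Aa
⇒ A over [I-1,I-2,II-1,II-2]: 3 consistent
E/I-1 ? ·: ee|Ee|EE
E/I-2 aff ·: Ee|EE
E/II-1 aff I-1×I-2: Ee|EE
E/II-2 aff I-1×I-2: Ee|EE
⇒ E over [I-1,I-2,II-1,II-2]: 15 consistent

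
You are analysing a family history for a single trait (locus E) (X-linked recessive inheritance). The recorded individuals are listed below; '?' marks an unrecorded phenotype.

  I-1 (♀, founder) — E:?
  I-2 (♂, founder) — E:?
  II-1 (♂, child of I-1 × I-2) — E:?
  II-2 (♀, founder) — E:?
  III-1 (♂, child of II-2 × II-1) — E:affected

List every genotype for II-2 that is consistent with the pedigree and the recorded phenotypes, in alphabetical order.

E/I-1 ? ·: X^EX^E|X^EX^e|X^eX^e
E/I-2 ? ·: X^EY|X^eY
E/II-1 ? I-1×I-2: X^EY|X^eY
E/II-2 ? ·: X^EX^e|X^eX^e
E/III-1 aff II-2×II-1: X^eY
⇒ E over [I-1,I-2,II-1,II-2,III-1]: 16 consistent

II-2 ∈ {X^EX^e, X^eX^e}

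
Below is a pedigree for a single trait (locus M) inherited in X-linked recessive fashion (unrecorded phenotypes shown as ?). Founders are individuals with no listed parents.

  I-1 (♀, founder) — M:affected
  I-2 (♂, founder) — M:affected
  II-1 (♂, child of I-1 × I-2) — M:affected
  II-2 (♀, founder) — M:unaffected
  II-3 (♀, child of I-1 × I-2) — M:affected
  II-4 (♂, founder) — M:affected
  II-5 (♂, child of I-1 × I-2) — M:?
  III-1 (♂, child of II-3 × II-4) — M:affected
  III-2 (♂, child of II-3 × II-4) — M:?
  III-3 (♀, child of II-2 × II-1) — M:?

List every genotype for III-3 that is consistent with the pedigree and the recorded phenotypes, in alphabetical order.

III-3 ∈ {X^MX^m, X^mX^m}

M/I-1 aff ·: X^mX^m
M/I-2 aff ·: X^mY
M/II-1 aff I-1×I-2: X^mY
M/II-2 un ·: X^MX^M|X^MX^m
M/II-3 aff I-1×I-2: X^mX^m
M/II-4 aff ·: X^mY
M/II-5 ? I-1×I-2: X^mY
M/III-1 aff II-3×II-4: X^mY
M/III-2 ? II-3×II-4: X^mY
M/III-3 ? II-2×II-1: X^MX^m|X^mX^m
⇒ M over [I-1,I-2,II-1,II-2,II-3,II-4,II-5,III-1,III-2,III-3]: 3 consistent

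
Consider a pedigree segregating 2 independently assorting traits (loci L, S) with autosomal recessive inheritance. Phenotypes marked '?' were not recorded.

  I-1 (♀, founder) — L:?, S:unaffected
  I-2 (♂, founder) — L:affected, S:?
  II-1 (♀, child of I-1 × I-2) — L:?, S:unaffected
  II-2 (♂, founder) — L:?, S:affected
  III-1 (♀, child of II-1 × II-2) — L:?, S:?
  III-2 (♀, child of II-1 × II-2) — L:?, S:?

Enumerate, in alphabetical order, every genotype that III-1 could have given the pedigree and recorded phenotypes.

III-1 ∈ {LL Ss, LL ss, Ll Ss, Ll ss, ll Ss, ll ss}

L/I-1 ? ·: LL|Ll|ll
L/I-2 aff ·: ll
L/II-1 ? I-1×I-2: Ll|ll
L/II-2 ? ·: LL|Ll|ll
L/III-1 ? II-1×II-2: LL|Ll|ll
L/III-2 ? II-1×II-2: LL|Ll|ll
⇒ L over [I-1,I-2,II-1,II-2,III-1,III-2]: 46 consistent
S/I-1 un ·: SS|Ss
S/I-2 ? ·: SS|Ss|ss
S/II-1 un I-1×I-2: SS|Ss
S/II-2 aff ·: ss
S/III-1 ? II-1×II-2: Ss|ss
S/III-2 ? II-1×II-2: Ss|ss
⇒ S over [I-1,I-2,II-1,II-2,III-1,III-2]: 24 consistent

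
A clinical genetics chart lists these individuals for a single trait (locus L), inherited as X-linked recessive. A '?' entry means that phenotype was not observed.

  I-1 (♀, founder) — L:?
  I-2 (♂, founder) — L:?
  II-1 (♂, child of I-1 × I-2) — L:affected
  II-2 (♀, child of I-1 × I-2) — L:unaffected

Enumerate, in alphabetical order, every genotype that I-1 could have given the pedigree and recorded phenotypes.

I-1 ∈ {X^LX^l, X^lX^l}

L/I-1 ? ·: X^LX^l|X^lX^l
L/I-2 ? ·: X^LY|X^lY
L/II-1 aff I-1×I-2: X^lY
L/II-2 un I-1×I-2: X^LX^L|X^LX^l
⇒ L over [I-1,I-2,II-1,II-2]: 4 consistent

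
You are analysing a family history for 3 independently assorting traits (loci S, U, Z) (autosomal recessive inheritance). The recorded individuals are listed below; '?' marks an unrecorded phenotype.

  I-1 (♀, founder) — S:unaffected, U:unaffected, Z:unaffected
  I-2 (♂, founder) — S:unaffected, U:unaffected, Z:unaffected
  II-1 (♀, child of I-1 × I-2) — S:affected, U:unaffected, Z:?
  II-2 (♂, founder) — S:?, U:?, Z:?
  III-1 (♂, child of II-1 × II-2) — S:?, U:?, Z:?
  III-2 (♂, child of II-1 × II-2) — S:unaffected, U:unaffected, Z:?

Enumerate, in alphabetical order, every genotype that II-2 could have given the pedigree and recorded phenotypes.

II-2 ∈ {SS UU ZZ, SS UU Zz, SS UU zz, SS Uu ZZ, SS Uu Zz, SS Uu zz, SS uu ZZ, SS uu Zz, SS uu zz, Ss UU ZZ, Ss UU Zz, Ss UU zz, Ss Uu ZZ, Ss Uu Zz, Ss Uu zz, Ss uu ZZ, Ss uu Zz, Ss uu zz}

S/I-1 un ·: Ss
S/I-2 un ·: Ss
S/II-1 aff I-1×I-2: ss
S/II-2 ? ·: SS|Ss
S/III-1 ? II-1×II-2: Ss|ss
S/III-2 un II-1×II-2: Ss
⇒ S over [I-1,I-2,II-1,II-2,III-1,III-2]: 3 consistent
U/I-1 un ·: UU|Uu
U/I-2 un ·: UU|Uu
U/II-1 un I-1×I-2: UU|Uu
U/II-2 ? ·: UU|Uu|uu
U/III-1 ? II-1×II-2: UU|Uu|uu
U/III-2 un II-1×II-2: UU|Uu
⇒ U over [I-1,I-2,II-1,II-2,III-1,III-2]: 60 consistent
Z/I-1 un ·: ZZ|Zz
Z/I-2 un ·: ZZ|Zz
Z/II-1 ? I-1×I-2: ZZ|Zz|zz
Z/II-2 ? ·: ZZ|Zz|zz
Z/III-1 ? II-1×II-2: ZZ|Zz|zz
Z/III-2 ? II-1×II-2: ZZ|Zz|zz
⇒ Z over [I-1,I-2,II-1,II-2,III-1,III-2]: 81 consistent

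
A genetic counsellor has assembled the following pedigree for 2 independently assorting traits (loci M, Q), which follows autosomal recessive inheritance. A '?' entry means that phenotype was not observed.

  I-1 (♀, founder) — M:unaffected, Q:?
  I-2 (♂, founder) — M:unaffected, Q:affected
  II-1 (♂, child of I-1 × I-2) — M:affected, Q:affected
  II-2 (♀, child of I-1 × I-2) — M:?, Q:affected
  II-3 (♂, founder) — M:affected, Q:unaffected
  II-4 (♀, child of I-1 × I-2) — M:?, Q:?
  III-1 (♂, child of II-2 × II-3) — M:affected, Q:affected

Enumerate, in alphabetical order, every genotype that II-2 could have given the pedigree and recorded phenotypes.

II-2 ∈ {Mm qq, mm qq}

M/I-1 un ·: Mm
M/I-2 un ·: Mm
M/II-1 aff I-1×I-2: mm
M/II-2 ? I-1×I-2: Mm|mm
M/II-3 aff ·: mm
M/II-4 ? I-1×I-2: MM|Mm|mm
M/III-1 aff II-2×II-3: mm
⇒ M over [I-1,I-2,II-1,II-2,II-3,II-4,III-1]: 6 consistent
Q/I-1 ? ·: Qq|qq
Q/I-2 aff ·: qq
Q/II-1 aff I-1×I-2: qq
Q/II-2 aff I-1×I-2: qq
Q/II-3 un ·: Qq
Q/II-4 ? I-1×I-2: Qq|qq
Q/III-1 aff II-2×II-3: qq
⇒ Q over [I-1,I-2,II-1,II-2,II-3,II-4,III-1]: 3 consistent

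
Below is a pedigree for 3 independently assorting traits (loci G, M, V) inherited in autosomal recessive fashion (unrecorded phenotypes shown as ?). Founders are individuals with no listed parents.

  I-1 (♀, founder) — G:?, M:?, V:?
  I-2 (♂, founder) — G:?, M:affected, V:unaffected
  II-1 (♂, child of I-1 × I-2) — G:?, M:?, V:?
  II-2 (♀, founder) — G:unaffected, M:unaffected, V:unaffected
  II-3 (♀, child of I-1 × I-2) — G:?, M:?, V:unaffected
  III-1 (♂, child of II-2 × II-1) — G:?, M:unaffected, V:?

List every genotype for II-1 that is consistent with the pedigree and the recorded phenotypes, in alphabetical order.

II-1 ∈ {GG Mm VV, GG Mm Vv, GG Mm vv, GG mm VV, GG mm Vv, GG mm vv, Gg Mm VV, Gg Mm Vv, Gg Mm vv, Gg mm VV, Gg mm Vv, Gg mm vv, gg Mm VV, gg Mm Vv, gg Mm vv, gg mm VV, gg mm Vv, gg mm vv}

G/I-1 ? ·: GG|Gg|gg
G/I-2 ? ·: GG|Gg|gg
G/II-1 ? I-1×I-2: GG|Gg|gg
G/II-2 un ·: GG|Gg
G/II-3 ? I-1×I-2: GG|Gg|gg
G/III-1 ? II-2×II-1: GG|Gg|gg
⇒ G over [I-1,I-2,II-1,II-2,II-3,III-1]: 113 consistent
M/I-1 ? ·: MM|Mm|mm
M/I-2 aff ·: mm
M/II-1 ? I-1×I-2: Mm|mm
M/II-2 un ·: MM|Mm
M/II-3 ? I-1×I-2: Mm|mm
M/III-1 un II-2×II-1: MM|Mm
⇒ M over [I-1,I-2,II-1,II-2,II-3,III-1]: 18 consistent
V/I-1 ? ·: VV|Vv|vv
V/I-2 un ·: VV|Vv
V/II-1 ? I-1×I-2: VV|Vv|vv
V/II-2 un ·: VV|Vv
V/II-3 un I-1×I-2: VV|Vv
V/III-1 ? II-2×II-1: VV|Vv|vv
⇒ V over [I-1,I-2,II-1,II-2,II-3,III-1]: 70 consistent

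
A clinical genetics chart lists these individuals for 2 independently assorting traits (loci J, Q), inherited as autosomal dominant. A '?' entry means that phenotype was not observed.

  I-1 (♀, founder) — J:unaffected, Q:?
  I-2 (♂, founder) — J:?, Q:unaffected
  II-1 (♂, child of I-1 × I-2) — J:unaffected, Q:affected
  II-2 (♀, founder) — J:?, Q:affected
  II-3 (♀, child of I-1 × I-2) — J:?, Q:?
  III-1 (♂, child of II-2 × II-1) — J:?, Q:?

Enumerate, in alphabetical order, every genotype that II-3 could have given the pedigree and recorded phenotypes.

II-3 ∈ {Jj Qq, Jj qq, jj Qq, jj qq}

J/I-1 un ·: jj
J/I-2 ? ·: jj|Jj
J/II-1 un I-1×I-2: jj
J/II-2 ? ·: jj|Jj|JJ
J/II-3 ? I-1×I-2: jj|Jj
J/III-1 ? II-2×II-1: jj|Jj
⇒ J over [I-1,I-2,II-1,II-2,II-3,III-1]: 12 consistent
Q/I-1 ? ·: Qq|QQ
Q/I-2 un ·: qq
Q/II-1 aff I-1×I-2: Qq
Q/II-2 aff ·: Qq|QQ
Q/II-3 ? I-1×I-2: qq|Qq
Q/III-1 ? II-2×II-1: qq|Qq|QQ
⇒ Q over [I-1,I-2,II-1,II-2,II-3,III-1]: 15 consistent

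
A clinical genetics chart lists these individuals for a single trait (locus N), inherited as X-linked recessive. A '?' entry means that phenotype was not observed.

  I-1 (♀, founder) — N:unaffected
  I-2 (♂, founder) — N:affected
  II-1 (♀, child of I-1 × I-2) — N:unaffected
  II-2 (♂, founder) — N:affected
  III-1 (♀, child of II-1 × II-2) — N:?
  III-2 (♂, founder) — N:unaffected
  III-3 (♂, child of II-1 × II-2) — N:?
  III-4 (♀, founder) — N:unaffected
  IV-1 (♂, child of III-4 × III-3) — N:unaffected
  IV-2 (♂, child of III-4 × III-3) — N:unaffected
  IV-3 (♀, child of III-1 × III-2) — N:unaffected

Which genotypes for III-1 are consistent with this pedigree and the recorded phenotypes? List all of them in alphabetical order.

N/I-1 un ·: X^NX^N|X^NX^n
N/I-2 aff ·: X^nY
N/II-1 un I-1×I-2: X^NX^n
N/II-2 aff ·: X^nY
N/III-1 ? II-1×II-2: X^NX^n|X^nX^n
N/III-2 un ·: X^NY
N/III-3 ? II-1×II-2: X^NY|X^nY
N/III-4 un ·: X^NX^N|X^NX^n
N/IV-1 un III-4×III-3: X^NY
N/IV-2 un III-4×III-3: X^NY
N/IV-3 un III-1×III-2: X^NX^N|X^NX^n
⇒ N over [I-1,I-2,II-1,II-2,III-1,III-2,III-3,III-4,IV-1,IV-2,IV-3]: 24 consistent

III-1 ∈ {X^NX^n, X^nX^n}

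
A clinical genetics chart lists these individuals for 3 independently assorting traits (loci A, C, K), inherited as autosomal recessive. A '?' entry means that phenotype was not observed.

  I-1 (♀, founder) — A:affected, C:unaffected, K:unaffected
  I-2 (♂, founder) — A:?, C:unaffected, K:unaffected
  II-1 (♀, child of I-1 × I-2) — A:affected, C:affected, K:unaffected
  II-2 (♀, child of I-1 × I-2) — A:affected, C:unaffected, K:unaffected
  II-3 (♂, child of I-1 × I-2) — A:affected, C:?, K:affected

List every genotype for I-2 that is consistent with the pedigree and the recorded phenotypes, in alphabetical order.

A/I-1 aff ·: aa
A/I-2 ? ·: Aa|aa
A/II-1 aff I-1×I-2: aa
A/II-2 aff I-1×I-2: aa
A/II-3 aff I-1×I-2: aa
⇒ A over [I-1,I-2,II-1,II-2,II-3]: 2 consistent
C/I-1 un ·: Cc
C/I-2 un ·: Cc
C/II-1 aff I-1×I-2: cc
C/II-2 un I-1×I-2: CC|Cc
C/II-3 ? I-1×I-2: CC|Cc|cc
⇒ C over [I-1,I-2,II-1,II-2,II-3]: 6 consistent
K/I-1 un ·: Kk
K/I-2 un ·: Kk
K/II-1 un I-1×I-2: KK|Kk
K/II-2 un I-1×I-2: KK|Kk
K/II-3 aff I-1×I-2: kk
⇒ K over [I-1,I-2,II-1,II-2,II-3]: 4 consistent

I-2 ∈ {Aa Cc Kk, aa Cc Kk}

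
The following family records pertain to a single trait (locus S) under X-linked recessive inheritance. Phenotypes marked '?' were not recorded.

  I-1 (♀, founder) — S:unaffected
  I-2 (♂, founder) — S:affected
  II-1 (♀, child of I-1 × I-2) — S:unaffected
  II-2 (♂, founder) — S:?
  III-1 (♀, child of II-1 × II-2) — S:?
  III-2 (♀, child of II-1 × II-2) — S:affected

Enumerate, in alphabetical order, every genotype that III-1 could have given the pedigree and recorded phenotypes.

S/I-1 un ·: X^SX^S|X^SX^s
S/I-2 aff ·: X^sY
S/II-1 un I-1×I-2: X^SX^s
S/II-2 ? ·: X^sY
S/III-1 ? II-1×II-2: X^SX^s|X^sX^s
S/III-2 aff II-1×II-2: X^sX^s
⇒ S over [I-1,I-2,II-1,II-2,III-1,III-2]: 4 consistent

III-1 ∈ {X^SX^s, X^sX^s}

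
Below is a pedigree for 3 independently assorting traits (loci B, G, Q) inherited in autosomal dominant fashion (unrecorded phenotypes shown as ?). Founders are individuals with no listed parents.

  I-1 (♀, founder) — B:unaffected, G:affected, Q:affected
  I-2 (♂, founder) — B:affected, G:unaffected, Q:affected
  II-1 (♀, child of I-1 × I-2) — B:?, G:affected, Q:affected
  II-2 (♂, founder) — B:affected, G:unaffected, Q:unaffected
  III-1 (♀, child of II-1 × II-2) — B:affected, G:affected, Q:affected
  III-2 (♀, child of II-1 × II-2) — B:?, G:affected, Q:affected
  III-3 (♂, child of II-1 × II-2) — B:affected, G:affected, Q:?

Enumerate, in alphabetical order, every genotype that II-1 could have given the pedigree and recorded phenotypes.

II-1 ∈ {Bb Gg QQ, Bb Gg Qq, bb Gg QQ, bb Gg Qq}

B/I-1 un ·: bb
B/I-2 aff ·: Bb|BB
B/II-1 ? I-1×I-2: bb|Bb
B/II-2 aff ·: Bb|BB
B/III-1 aff II-1×II-2: Bb|BB
B/III-2 ? II-1×II-2: bb|Bb|BB
B/III-3 aff II-1×II-2: Bb|BB
⇒ B over [I-1,I-2,II-1,II-2,III-1,III-2,III-3]: 43 consistent
G/I-1 aff ·: Gg|GG
G/I-2 un ·: gg
G/II-1 aff I-1×I-2: Gg
G/II-2 un ·: gg
G/III-1 aff II-1×II-2: Gg
G/III-2 aff II-1×II-2: Gg
G/III-3 aff II-1×II-2: Gg
⇒ G over [I-1,I-2,II-1,II-2,III-1,III-2,III-3]: 2 consistent
Q/I-1 aff ·: Qq|QQ
Q/I-2 aff ·: Qq|QQ
Q/II-1 aff I-1×I-2: Qq|QQ
Q/II-2 un ·: qq
Q/III-1 aff II-1×II-2: Qq
Q/III-2 aff II-1×II-2: Qq
Q/III-3 ? II-1×II-2: qq|Qq
⇒ Q over [I-1,I-2,II-1,II-2,III-1,III-2,III-3]: 10 consistent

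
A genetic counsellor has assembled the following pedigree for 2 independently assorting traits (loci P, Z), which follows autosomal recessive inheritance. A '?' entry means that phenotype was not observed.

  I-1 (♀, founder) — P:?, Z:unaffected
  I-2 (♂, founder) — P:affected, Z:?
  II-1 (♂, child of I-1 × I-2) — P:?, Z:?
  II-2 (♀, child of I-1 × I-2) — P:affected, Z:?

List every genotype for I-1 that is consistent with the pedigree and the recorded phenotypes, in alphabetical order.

I-1 ∈ {Pp ZZ, Pp Zz, pp ZZ, pp Zz}

P/I-1 ? ·: Pp|pp
P/I-2 aff ·: pp
P/II-1 ? I-1×I-2: Pp|pp
P/II-2 aff I-1×I-2: pp
⇒ P over [I-1,I-2,II-1,II-2]: 3 consistent
Z/I-1 un ·: ZZ|Zz
Z/I-2 ? ·: ZZ|Zz|zz
Z/II-1 ? I-1×I-2: ZZ|Zz|zz
Z/II-2 ? I-1×I-2: ZZ|Zz|zz
⇒ Z over [I-1,I-2,II-1,II-2]: 23 consistent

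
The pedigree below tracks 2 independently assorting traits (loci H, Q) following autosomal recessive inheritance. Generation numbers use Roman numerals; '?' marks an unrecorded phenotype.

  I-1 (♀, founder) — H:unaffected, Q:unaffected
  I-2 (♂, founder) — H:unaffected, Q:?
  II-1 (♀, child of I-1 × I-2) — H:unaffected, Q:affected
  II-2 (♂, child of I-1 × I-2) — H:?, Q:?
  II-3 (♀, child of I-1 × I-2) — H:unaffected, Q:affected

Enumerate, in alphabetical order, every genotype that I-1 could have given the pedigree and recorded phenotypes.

H/I-1 un ·: HH|Hh
H/I-2 un ·: HH|Hh
H/II-1 un I-1×I-2: HH|Hh
H/II-2 ? I-1×I-2: HH|Hh|hh
H/II-3 un I-1×I-2: HH|Hh
⇒ H over [I-1,I-2,II-1,II-2,II-3]: 29 consistent
Q/I-1 un ·: Qq
Q/I-2 ? ·: Qq|qq
Q/II-1 aff I-1×I-2: qq
Q/II-2 ? I-1×I-2: QQ|Qq|qq
Q/II-3 aff I-1×I-2: qq
⇒ Q over [I-1,I-2,II-1,II-2,II-3]: 5 consistent

I-1 ∈ {HH Qq, Hh Qq}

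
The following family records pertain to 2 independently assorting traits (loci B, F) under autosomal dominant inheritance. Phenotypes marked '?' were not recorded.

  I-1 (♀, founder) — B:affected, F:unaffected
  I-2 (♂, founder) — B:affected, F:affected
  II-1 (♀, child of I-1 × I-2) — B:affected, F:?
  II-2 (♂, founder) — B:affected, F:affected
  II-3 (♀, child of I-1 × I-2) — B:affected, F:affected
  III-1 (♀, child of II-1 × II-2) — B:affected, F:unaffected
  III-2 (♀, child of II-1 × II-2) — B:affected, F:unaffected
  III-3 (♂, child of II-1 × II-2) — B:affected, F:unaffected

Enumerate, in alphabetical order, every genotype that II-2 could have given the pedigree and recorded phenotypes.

II-2 ∈ {BB Ff, Bb Ff}

B/I-1 aff ·: Bb|BB
B/I-2 aff ·: Bb|BB
B/II-1 aff I-1×I-2: Bb|BB
B/II-2 aff ·: Bb|BB
B/II-3 aff I-1×I-2: Bb|BB
B/III-1 aff II-1×II-2: Bb|BB
B/III-2 aff II-1×II-2: Bb|BB
B/III-3 aff II-1×II-2: Bb|BB
⇒ B over [I-1,I-2,II-1,II-2,II-3,III-1,III-2,III-3]: 159 consistent
F/I-1 un ·: ff
F/I-2 aff ·: Ff|FF
F/II-1 ? I-1×I-2: ff|Ff
F/II-2 aff ·: Ff
F/II-3 aff I-1×I-2: Ff
F/III-1 un II-1×II-2: ff
F/III-2 un II-1×II-2: ff
F/III-3 un II-1×II-2: ff
⇒ F over [I-1,I-2,II-1,II-2,II-3,III-1,III-2,III-3]: 3 consistent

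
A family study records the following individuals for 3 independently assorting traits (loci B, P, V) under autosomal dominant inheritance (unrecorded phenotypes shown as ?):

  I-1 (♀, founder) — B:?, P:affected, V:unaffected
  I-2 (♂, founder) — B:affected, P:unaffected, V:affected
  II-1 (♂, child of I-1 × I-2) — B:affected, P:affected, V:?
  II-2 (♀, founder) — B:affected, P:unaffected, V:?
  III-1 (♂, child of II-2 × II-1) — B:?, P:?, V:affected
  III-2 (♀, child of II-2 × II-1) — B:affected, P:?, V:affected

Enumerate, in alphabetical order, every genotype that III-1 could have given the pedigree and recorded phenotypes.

III-1 ∈ {BB Pp VV, BB Pp Vv, BB pp VV, BB pp Vv, Bb Pp VV, Bb Pp Vv, Bb pp VV, Bb pp Vv, bb Pp VV, bb Pp Vv, bb pp VV, bb pp Vv}

B/I-1 ? ·: bb|Bb|BB
B/I-2 aff ·: Bb|BB
B/II-1 aff I-1×I-2: Bb|BB
B/II-2 aff ·: Bb|BB
B/III-1 ? II-2×II-1: bb|Bb|BB
B/III-2 aff II-2×II-1: Bb|BB
⇒ B over [I-1,I-2,II-1,II-2,III-1,III-2]: 70 consistent
P/I-1 aff ·: Pp|PP
P/I-2 un ·: pp
P/II-1 aff I-1×I-2: Pp
P/II-2 un ·: pp
P/III-1 ? II-2×II-1: pp|Pp
P/III-2 ? II-2×II-1: pp|Pp
⇒ P over [I-1,I-2,II-1,II-2,III-1,III-2]: 8 consistent
V/I-1 un ·: vv
V/I-2 aff ·: Vv|VV
V/II-1 ? I-1×I-2: vv|Vv
V/II-2 ? ·: vv|Vv|VV
V/III-1 aff II-2×II-1: Vv|VV
V/III-2 aff II-2×II-1: Vv|VV
⇒ V over [I-1,I-2,II-1,II-2,III-1,III-2]: 20 consistent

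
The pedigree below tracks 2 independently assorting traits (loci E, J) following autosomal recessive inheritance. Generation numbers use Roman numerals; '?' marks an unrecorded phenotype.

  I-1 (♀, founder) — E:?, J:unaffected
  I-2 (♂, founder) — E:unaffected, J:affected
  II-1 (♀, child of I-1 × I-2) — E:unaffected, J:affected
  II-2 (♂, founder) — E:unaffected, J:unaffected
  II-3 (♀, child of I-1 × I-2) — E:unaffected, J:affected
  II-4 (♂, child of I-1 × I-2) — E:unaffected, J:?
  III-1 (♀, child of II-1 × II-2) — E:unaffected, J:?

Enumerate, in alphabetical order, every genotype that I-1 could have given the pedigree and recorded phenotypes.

I-1 ∈ {EE Jj, Ee Jj, ee Jj}

E/I-1 ? ·: EE|Ee|ee
E/I-2 un ·: EE|Ee
E/II-1 un I-1×I-2: EE|Ee
E/II-2 un ·: EE|Ee
E/II-3 un I-1×I-2: EE|Ee
E/II-4 un I-1×I-2: EE|Ee
E/III-1 un II-1×II-2: EE|Ee
⇒ E over [I-1,I-2,II-1,II-2,II-3,II-4,III-1]: 95 consistent
J/I-1 un ·: Jj
J/I-2 aff ·: jj
J/II-1 aff I-1×I-2: jj
J/II-2 un ·: JJ|Jj
J/II-3 aff I-1×I-2: jj
J/II-4 ? I-1×I-2: Jj|jj
J/III-1 ? II-1×II-2: Jj|jj
⇒ J over [I-1,I-2,II-1,II-2,II-3,II-4,III-1]: 6 consistent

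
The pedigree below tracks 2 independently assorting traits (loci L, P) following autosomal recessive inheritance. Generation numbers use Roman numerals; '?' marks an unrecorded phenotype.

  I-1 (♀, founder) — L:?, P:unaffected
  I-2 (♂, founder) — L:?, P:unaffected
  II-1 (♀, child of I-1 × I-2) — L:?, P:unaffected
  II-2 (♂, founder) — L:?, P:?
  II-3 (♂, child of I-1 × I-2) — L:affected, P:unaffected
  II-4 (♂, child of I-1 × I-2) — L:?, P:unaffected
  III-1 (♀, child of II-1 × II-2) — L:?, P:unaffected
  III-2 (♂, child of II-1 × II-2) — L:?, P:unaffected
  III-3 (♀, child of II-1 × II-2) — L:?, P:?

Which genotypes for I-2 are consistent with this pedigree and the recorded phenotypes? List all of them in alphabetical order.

I-2 ∈ {Ll PP, Ll Pp, ll PP, ll Pp}

L/I-1 ? ·: Ll|ll
L/I-2 ? ·: Ll|ll
L/II-1 ? I-1×I-2: LL|Ll|ll
L/II-2 ? ·: LL|Ll|ll
L/II-3 aff I-1×I-2: ll
L/II-4 ? I-1×I-2: LL|Ll|ll
L/III-1 ? II-1×II-2: LL|Ll|ll
L/III-2 ? II-1×II-2: LL|Ll|ll
L/III-3 ? II-1×II-2: LL|Ll|ll
⇒ L over [I-1,I-2,II-1,II-2,II-3,II-4,III-1,III-2,III-3]: 411 consistent
P/I-1 un ·: PP|Pp
P/I-2 un ·: PP|Pp
P/II-1 un I-1×I-2: PP|Pp
P/II-2 ? ·: PP|Pp|pp
P/II-3 un I-1×I-2: PP|Pp
P/II-4 un I-1×I-2: PP|Pp
P/III-1 un II-1×II-2: PP|Pp
P/III-2 un II-1×II-2: PP|Pp
P/III-3 ? II-1×II-2: PP|Pp|pp
⇒ P over [I-1,I-2,II-1,II-2,II-3,II-4,III-1,III-2,III-3]: 394 consistent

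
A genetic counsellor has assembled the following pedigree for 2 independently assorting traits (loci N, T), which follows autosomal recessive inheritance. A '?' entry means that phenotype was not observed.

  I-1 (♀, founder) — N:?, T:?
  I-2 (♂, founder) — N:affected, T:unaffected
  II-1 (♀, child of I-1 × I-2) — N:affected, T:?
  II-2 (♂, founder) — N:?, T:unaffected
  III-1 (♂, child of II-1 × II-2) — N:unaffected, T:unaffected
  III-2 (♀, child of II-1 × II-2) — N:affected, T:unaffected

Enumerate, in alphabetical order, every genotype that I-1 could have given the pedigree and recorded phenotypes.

N/I-1 ? ·: Nn|nn
N/I-2 aff ·: nn
N/II-1 aff I-1×I-2: nn
N/II-2 ? ·: Nn
N/III-1 un II-1×II-2: Nn
N/III-2 aff II-1×II-2: nn
⇒ N over [I-1,I-2,II-1,II-2,III-1,III-2]: 2 consistent
T/I-1 ? ·: TT|Tt|tt
T/I-2 un ·: TT|Tt
T/II-1 ? I-1×I-2: TT|Tt|tt
T/II-2 un ·: TT|Tt
T/III-1 un II-1×II-2: TT|Tt
T/III-2 un II-1×II-2: TT|Tt
⇒ T over [I-1,I-2,II-1,II-2,III-1,III-2]: 64 consistent

I-1 ∈ {Nn TT, Nn Tt, Nn tt, nn TT, nn Tt, nn tt}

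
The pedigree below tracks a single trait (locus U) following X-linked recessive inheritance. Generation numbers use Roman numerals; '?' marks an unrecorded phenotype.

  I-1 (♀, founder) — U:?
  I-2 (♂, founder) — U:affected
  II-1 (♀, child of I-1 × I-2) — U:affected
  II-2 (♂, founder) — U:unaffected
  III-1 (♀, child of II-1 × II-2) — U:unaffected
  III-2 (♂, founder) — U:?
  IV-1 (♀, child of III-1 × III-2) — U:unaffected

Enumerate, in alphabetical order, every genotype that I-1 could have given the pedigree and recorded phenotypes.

U/I-1 ? ·: X^UX^u|X^uX^u
U/I-2 aff ·: X^uY
U/II-1 aff I-1×I-2: X^uX^u
U/II-2 un ·: X^UY
U/III-1 un II-1×II-2: X^UX^u
U/III-2 ? ·: X^UY|X^uY
U/IV-1 un III-1×III-2: X^UX^U|X^UX^u
⇒ U over [I-1,I-2,II-1,II-2,III-1,III-2,IV-1]: 6 consistent

I-1 ∈ {X^UX^u, X^uX^u}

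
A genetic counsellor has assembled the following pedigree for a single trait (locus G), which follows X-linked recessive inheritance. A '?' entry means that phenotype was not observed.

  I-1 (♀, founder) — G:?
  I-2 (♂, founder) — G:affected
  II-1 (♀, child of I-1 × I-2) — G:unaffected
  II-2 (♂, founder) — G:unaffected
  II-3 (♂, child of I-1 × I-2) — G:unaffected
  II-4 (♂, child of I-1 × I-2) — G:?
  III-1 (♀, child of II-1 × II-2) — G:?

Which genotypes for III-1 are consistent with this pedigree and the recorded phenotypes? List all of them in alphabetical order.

G/I-1 ? ·: X^GX^G|X^GX^g
G/I-2 aff ·: X^gY
G/II-1 un I-1×I-2: X^GX^g
G/II-2 un ·: X^GY
G/II-3 un I-1×I-2: X^GY
G/II-4 ? I-1×I-2: X^GY|X^gY
G/III-1 ? II-1×II-2: X^GX^G|X^GX^g
⇒ G over [I-1,I-2,II-1,II-2,II-3,II-4,III-1]: 6 consistent

III-1 ∈ {X^GX^G, X^GX^g}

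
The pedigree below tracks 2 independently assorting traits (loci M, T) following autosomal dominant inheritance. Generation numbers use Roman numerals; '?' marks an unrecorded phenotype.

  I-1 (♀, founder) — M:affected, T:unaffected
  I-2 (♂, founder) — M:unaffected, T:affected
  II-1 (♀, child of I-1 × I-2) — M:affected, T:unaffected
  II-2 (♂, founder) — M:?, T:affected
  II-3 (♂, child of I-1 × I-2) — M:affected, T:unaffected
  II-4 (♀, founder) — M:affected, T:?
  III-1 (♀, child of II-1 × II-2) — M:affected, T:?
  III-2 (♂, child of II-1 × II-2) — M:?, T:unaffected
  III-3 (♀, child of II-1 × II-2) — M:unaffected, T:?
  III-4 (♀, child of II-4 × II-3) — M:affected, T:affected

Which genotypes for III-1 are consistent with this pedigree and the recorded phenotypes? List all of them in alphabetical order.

M/I-1 aff ·: Mm|MM
M/I-2 un ·: mm
M/II-1 aff I-1×I-2: Mm
M/II-2 ? ·: mm|Mm
M/II-3 aff I-1×I-2: Mm
M/II-4 aff ·: Mm|MM
M/III-1 aff II-1×II-2: Mm|MM
M/III-2 ? II-1×II-2: mm|Mm|MM
M/III-3 un II-1×II-2: mm
M/III-4 aff II-4×II-3: Mm|MM
⇒ M over [I-1,I-2,II-1,II-2,II-3,II-4,III-1,III-2,III-3,III-4]: 64 consistent
T/I-1 un ·: tt
T/I-2 aff ·: Tt
T/II-1 un I-1×I-2: tt
T/II-2 aff ·: Tt
T/II-3 un I-1×I-2: tt
T/II-4 ? ·: Tt|TT
T/III-1 ? II-1×II-2: tt|Tt
T/III-2 un II-1×II-2: tt
T/III-3 ? II-1×II-2: tt|Tt
T/III-4 aff II-4×II-3: Tt
⇒ T over [I-1,I-2,II-1,II-2,II-3,II-4,III-1,III-2,III-3,III-4]: 8 consistent

III-1 ∈ {MM Tt, MM tt, Mm Tt, Mm tt}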